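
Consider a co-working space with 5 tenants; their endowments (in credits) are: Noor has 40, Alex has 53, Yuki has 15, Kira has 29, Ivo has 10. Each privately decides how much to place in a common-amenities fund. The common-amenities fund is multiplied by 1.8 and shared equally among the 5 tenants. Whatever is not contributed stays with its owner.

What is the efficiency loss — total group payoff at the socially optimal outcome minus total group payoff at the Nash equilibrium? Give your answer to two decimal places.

The private return per contributed unit is 1.8/5 = 0.3600 < 1 for every player regardless of endowment, so the Nash equilibrium is zero contribution and the group total is Σ E_j = 40 + 53 + 15 + 29 + 10 = 147.
Each contributed unit returns 1.800 to the group, so the social optimum is full contribution by everyone: group total = 1.800 × 147 = 264.60.
Efficiency loss = (1.800 − 1) × 147 = 117.60.

117.60 credits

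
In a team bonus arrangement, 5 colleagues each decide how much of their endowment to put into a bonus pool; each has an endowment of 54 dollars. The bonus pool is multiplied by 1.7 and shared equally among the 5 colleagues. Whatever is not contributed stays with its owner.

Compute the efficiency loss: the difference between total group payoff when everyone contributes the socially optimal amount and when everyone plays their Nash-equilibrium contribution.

Each contributed unit returns 1.7/5 = 0.3400 to its contributor — below 1 — so contributing 0 is dominant for every player. At the Nash equilibrium everyone keeps their 54, and the group total is 5 × 54 = 270.
Each contributed unit returns 1.700 to the group as a whole (0.3400 to each of 5 players), which exceeds 1, so the social optimum is full contribution: group total = 1.700 × 270 = 459.00.
Efficiency loss = 459.00 − 270 = 189.00.

189.00 dollars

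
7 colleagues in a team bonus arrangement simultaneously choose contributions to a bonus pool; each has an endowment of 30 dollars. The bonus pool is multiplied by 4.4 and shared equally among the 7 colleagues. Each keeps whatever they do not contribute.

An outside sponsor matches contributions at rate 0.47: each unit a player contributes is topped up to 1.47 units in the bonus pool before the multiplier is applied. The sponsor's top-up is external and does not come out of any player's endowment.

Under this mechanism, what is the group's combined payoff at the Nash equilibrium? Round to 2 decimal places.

210.00 dollars

The effective private return is 4.4 × 1.47 / 7 = 0.9240, which is still under 1, so the mechanism doesn't change anyone's dominant strategy: zero contribution.
At the Nash equilibrium no one contributes; group total payoff = 7 × 30 = 210.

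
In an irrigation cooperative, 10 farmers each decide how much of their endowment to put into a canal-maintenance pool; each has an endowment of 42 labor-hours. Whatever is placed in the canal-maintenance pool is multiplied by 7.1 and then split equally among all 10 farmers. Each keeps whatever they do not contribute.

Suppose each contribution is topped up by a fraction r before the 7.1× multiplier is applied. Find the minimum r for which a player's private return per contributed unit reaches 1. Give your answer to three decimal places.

0.408

With matching at rate r, one contributed unit becomes (1 + r) in the canal-maintenance pool and returns 7.1 × (1 + r) / 10 to the contributor.
Setting this equal to 1: 1 + r = 10/7.1 = 1.4085.
So the minimum matching rate is r = 1.4085 − 1 = 0.408.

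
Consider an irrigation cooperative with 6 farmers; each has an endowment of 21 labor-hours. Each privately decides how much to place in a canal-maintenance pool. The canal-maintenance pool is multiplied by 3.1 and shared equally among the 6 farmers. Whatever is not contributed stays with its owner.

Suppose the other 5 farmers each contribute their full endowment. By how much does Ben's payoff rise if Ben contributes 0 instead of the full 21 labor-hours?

Switching from a contribution of 21 to 0 lets Ben keep an extra 21 labor-hours, but lowers the canal-maintenance pool by 21, which costs Ben their own share of that drop: 3.1/6 × 21 = 10.85.
Net gain = 21 − 10.85 = 10.15. The private return per contributed unit (0.5167) is below 1, so free-riding is indeed the best response regardless of what the others do.

10.15 labor-hours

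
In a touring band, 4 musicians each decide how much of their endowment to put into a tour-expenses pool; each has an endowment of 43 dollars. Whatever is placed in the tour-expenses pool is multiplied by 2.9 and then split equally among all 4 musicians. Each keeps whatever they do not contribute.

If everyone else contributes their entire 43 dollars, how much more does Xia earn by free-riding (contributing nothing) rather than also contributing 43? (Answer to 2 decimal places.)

Switching from a contribution of 43 to 0 lets Xia keep an extra 43 dollars, but lowers the tour-expenses pool by 43, which costs Xia their own share of that drop: 2.9/4 × 43 = 31.17.
Net gain = 43 − 31.17 = 11.83. The private return per contributed unit (0.7250) is below 1, so free-riding is indeed the best response regardless of what the others do.

11.83 dollars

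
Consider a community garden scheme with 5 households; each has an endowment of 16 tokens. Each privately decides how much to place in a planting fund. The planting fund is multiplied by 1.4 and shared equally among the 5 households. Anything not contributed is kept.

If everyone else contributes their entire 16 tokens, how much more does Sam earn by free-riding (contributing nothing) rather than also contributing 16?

11.52 tokens

Switching from a contribution of 16 to 0 lets Sam keep an extra 16 tokens, but lowers the planting fund by 16, which costs Sam their own share of that drop: 1.4/5 × 16 = 4.48.
Net gain = 16 − 4.48 = 11.52. The private return per contributed unit (0.2800) is below 1, so free-riding is indeed the best response regardless of what the others do.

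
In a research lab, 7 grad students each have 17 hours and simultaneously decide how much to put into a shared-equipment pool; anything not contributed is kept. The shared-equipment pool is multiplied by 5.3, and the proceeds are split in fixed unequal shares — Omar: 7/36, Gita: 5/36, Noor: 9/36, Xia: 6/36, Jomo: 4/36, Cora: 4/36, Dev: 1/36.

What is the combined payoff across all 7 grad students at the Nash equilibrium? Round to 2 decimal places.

A player with share s gets back 5.3·s per unit contributed, so full contribution is dominant for anyone with s > 1/5.3 = 0.1887 and zero contribution is dominant for anyone below.
The shares above 0.1887 belong to Omar and Noor, contributing 17 each; the remaining 5 contribute 0. Total contributed: 34.
The shared-equipment pool pays out 5.3 × 34 = 180.20 in total (split across the unequal shares, but the aggregate is all that matters for the group sum).
The 5 free-riders keep 17 each, adding 85. Group total = 85 + 180.20 = 265.20.

265.20 hours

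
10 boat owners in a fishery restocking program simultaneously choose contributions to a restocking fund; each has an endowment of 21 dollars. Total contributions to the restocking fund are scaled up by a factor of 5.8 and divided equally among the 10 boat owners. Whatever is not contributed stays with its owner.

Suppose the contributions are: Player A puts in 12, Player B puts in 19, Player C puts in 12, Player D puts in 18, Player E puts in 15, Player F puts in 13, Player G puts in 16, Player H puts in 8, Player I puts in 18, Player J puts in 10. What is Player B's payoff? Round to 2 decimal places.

Total contributed: 12 + 19 + 12 + 18 + 15 + 13 + 16 + 8 + 18 + 10 = 141.
Each receives 5.8 × 141 / 10 = 81.78 from the restocking fund.
Player B keeps 21 − 19 = 2, so Player B's payoff is 2 + 81.78 = 83.78.

83.78 dollars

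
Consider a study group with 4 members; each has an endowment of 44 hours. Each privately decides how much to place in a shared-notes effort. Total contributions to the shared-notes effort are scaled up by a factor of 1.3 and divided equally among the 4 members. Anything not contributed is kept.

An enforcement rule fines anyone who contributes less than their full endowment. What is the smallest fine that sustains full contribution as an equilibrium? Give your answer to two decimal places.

29.70 hours

Given the others contribute fully, the best deviation is to contribute 0 (any partial contribution still incurs the fine and gives up units whose private return 0.3250 is below 1).
Deviating from 44 to 0 saves 44 hours but forfeits the deviator's share of the drop in the shared-notes effort: 1.3/4 × 44 = 14.30.
So the deviation gain is 44 − 14.30 = 29.70, and the fine must be at least 29.70 hours to wipe it out.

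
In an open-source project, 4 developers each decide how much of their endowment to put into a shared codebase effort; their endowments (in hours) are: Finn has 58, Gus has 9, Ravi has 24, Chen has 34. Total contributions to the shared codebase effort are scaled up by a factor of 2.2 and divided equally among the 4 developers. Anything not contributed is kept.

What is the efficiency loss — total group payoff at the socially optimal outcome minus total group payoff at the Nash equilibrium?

150.00 hours

The private return per contributed unit is 2.2/4 = 0.5500 < 1 for every player regardless of endowment, so the Nash equilibrium is zero contribution and the group total is Σ E_j = 58 + 9 + 24 + 34 = 125.
Each contributed unit returns 2.200 to the group, so the social optimum is full contribution by everyone: group total = 2.200 × 125 = 275.00.
Efficiency loss = (2.200 − 1) × 125 = 150.00.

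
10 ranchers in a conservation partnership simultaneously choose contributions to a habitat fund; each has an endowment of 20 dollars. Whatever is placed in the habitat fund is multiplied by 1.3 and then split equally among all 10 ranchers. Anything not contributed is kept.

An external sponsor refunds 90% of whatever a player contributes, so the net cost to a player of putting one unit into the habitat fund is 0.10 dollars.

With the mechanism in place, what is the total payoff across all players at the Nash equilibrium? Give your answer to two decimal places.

440.00 dollars

The effective private return per unit is now (1.3/10) / 0.10 = 1.3000 > 1, so every player's dominant strategy flips to full contribution.
So the Nash equilibrium is full contribution by all 10; the group earns 10 × (20 × 0.90 + 1.3 × 20) = 440.00.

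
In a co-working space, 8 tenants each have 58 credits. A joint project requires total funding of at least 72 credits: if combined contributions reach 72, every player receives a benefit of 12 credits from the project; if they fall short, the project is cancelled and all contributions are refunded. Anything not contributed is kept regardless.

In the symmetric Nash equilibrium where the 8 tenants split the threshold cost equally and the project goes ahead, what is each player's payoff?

61 credits

Equal share of the threshold: 72/8 = 9.
At this profile no one gains by cutting their contribution: any cut drops the total below 72, the project is cancelled, contributions are refunded, and the deviator ends with 58, which is less than 58 − 9 + 12 = 61. Contributing more than 9 just wastes the excess. So contributing exactly 9 is a best response.
Each player's payoff: 58 − 9 + 12 = 61.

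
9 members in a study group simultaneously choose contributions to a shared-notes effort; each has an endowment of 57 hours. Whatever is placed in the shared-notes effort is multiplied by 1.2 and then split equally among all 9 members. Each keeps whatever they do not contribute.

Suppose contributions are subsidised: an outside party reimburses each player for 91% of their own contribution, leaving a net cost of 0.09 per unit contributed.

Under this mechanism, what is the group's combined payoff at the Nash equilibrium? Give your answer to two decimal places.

1082.43 hours

The effective private return per unit is now (1.2/9) / 0.09 = 1.4815 > 1, so every player's dominant strategy flips to full contribution.
So the Nash equilibrium is full contribution by all 9; the group earns 9 × (57 × 0.91 + 1.2 × 57) = 1082.43.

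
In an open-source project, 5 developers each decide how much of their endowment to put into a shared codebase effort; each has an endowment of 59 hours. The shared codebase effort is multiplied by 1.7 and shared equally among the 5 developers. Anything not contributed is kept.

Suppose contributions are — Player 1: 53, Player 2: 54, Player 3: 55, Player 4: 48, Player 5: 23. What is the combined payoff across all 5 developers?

Total contributed: 53 + 54 + 55 + 48 + 23 = 233; total kept: 5 × 59 − 233 = 62.
The shared codebase effort pays out 1.7 × 233 = 396.10 in aggregate.
Group total = 62 + 396.10 = 458.10.

458.10 hours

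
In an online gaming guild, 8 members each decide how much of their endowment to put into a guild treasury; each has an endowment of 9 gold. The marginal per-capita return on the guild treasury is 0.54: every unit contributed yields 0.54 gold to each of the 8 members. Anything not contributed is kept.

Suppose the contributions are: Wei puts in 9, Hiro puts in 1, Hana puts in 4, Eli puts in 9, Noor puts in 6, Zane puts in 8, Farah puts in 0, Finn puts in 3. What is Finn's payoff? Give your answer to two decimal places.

Total contributed: 9 + 1 + 4 + 9 + 6 + 8 + 0 + 3 = 40.
Each receives 0.54 × 40 = 21.60 from the guild treasury.
Finn keeps 9 − 3 = 6, so Finn's payoff is 6 + 21.60 = 27.60.

27.60 gold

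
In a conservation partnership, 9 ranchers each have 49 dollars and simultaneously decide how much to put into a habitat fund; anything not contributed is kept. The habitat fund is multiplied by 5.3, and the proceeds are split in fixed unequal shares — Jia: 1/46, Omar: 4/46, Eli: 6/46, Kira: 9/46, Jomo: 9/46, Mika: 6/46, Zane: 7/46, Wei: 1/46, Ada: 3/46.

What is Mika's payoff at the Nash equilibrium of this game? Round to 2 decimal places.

For player j, contributing a unit is worthwhile iff 5.3 × (j's share) ≥ 1, i.e. iff j's share is at least 0.1887.
Kira and Jomo are above the threshold, contributing 49 each; the remaining 7 contribute 0. Total contributed: 98.
Mika keeps 49 and receives 5.3 × 98 × 6/46 = 67.75 from the habitat fund, for a payoff of 116.75.

116.75 dollars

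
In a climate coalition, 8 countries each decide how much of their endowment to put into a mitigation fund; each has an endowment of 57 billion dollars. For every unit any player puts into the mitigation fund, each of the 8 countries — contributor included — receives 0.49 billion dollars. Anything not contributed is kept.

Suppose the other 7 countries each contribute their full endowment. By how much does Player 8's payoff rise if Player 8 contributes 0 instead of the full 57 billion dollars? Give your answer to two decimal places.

Switching from a contribution of 57 to 0 lets Player 8 keep an extra 57 billion dollars, but lowers the mitigation fund by 57, which costs Player 8 their own share of that drop: 0.49 × 57 = 27.93.
Net gain = 57 − 27.93 = 29.07. The private return per contributed unit (0.49) is below 1, so free-riding is indeed the best response regardless of what the others do.

29.07 billion dollars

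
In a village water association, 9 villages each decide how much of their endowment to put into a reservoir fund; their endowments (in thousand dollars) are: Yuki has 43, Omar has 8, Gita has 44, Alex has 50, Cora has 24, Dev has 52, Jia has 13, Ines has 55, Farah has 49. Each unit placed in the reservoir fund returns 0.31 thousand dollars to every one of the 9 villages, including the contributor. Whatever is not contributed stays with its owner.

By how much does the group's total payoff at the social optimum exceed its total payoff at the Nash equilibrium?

605.02 thousand dollars

The private return per contributed unit is 0.31 < 1 for everyone, so the Nash equilibrium is zero contribution and the group total is Σ E_j = 43 + 8 + 44 + 50 + 24 + 52 + 13 + 55 + 49 = 338.
Each contributed unit returns 2.790 to the group, so the social optimum is full contribution by everyone: group total = 2.790 × 338 = 943.02.
Efficiency loss = (2.790 − 1) × 338 = 605.02.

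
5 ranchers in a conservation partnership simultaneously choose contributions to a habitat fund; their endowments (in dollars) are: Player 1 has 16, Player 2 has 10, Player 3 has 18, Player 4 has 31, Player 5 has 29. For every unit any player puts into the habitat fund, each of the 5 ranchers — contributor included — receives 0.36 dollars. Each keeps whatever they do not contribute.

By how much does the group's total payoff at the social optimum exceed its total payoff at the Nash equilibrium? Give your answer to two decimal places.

The private return per contributed unit is 0.36 < 1 for everyone, so the Nash equilibrium is zero contribution and the group total is Σ E_j = 16 + 10 + 18 + 31 + 29 = 104.
Each contributed unit returns 1.800 to the group, so the social optimum is full contribution by everyone: group total = 1.800 × 104 = 187.20.
Efficiency loss = (1.800 − 1) × 104 = 83.20.

83.20 dollars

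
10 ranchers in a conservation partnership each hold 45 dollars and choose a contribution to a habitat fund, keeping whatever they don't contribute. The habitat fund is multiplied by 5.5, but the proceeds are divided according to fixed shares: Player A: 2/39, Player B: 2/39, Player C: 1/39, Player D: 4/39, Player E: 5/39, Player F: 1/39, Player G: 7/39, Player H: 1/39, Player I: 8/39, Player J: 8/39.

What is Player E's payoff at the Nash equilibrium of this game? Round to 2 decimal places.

For player j, contributing a unit is worthwhile iff 5.5 × (j's share) ≥ 1, i.e. iff j's share is at least 0.1818.
The shares above 0.1818 belong to Player I and Player J, contributing 45 each; the remaining 8 contribute 0. Total contributed: 90.
Player E keeps 45 and receives 5.5 × 90 × 5/39 = 63.46 from the habitat fund, for a payoff of 108.46.

108.46 dollars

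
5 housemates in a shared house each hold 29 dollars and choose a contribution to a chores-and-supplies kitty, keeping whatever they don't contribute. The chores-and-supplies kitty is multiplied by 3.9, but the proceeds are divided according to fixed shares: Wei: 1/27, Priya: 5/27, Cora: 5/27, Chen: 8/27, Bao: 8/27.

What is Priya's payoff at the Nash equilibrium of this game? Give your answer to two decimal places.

70.89 dollars

Each unit j contributes comes back to j as 3.9 × (j's share), so j prefers to contribute only if that share exceeds 1/3.9 = 0.2564; otherwise keeping the unit dominates.
Chen and Bao clear that bar, contributing 29 each; the remaining 3 contribute 0. Total contributed: 58.
Priya keeps 29 and receives 3.9 × 58 × 5/27 = 41.89 from the chores-and-supplies kitty, for a payoff of 70.89.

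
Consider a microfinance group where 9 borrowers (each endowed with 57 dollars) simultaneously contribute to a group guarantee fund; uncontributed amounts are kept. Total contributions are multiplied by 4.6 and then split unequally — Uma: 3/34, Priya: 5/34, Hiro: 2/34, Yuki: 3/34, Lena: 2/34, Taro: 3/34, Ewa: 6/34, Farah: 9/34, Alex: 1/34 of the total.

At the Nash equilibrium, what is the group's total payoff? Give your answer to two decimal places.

Player j's private return per contributed unit is 4.6 × (j's share). Contributing is weakly dominant for j when that share is at least 1/4.6 = 0.2174, and contributing 0 is dominant otherwise.
The only share above 0.2174 is Farah's 9/34, contributing 57; the remaining 8 contribute 0. Total contributed: 57.
The group guarantee fund pays out 4.6 × 57 = 262.20 in total (split across the unequal shares, but the aggregate is all that matters for the group sum).
The 8 free-riders keep 57 each, adding 456. Group total = 456 + 262.20 = 718.20.

718.20 dollars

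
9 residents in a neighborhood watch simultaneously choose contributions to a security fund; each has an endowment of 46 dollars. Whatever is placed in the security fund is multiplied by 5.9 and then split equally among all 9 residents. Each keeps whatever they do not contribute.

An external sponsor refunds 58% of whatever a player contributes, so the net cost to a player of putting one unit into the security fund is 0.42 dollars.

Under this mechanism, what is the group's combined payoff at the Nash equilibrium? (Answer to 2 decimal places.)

2682.72 dollars

The effective private return per unit is now (5.9/9) / 0.42 = 1.5608 > 1, so every player's dominant strategy flips to full contribution.
So the Nash equilibrium is full contribution by all 9; the group earns 9 × (46 × 0.58 + 5.9 × 46) = 2682.72.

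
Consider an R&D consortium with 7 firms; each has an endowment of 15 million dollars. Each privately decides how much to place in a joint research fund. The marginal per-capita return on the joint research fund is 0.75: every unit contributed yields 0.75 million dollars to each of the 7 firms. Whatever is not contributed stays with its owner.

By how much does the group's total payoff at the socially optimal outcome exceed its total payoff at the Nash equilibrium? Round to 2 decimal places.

The private return per contributed unit is 0.75 < 1, so contributing 0 is dominant for every player. At the Nash equilibrium everyone keeps their 15, and the group total is 7 × 15 = 105.
Each contributed unit returns 5.250 to the group as a whole (0.75 to each of 7 players), which exceeds 1, so the social optimum is full contribution: group total = 5.250 × 105 = 551.25.
Efficiency loss = 551.25 − 105 = 446.25.

446.25 million dollars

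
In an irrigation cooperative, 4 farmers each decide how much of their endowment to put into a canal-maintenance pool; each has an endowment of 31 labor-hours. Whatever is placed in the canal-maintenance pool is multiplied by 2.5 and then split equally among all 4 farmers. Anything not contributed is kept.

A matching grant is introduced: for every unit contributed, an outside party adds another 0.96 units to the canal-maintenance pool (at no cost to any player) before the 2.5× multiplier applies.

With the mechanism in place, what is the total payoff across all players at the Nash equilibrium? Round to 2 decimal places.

607.60 labor-hours

The effective private return per unit is now 2.5 × 1.96 / 4 = 1.2250 > 1, so every player's dominant strategy flips to full contribution.
So the Nash equilibrium is full contribution by all 4; the group earns 2.5 × 1.96 × 124 = 607.60.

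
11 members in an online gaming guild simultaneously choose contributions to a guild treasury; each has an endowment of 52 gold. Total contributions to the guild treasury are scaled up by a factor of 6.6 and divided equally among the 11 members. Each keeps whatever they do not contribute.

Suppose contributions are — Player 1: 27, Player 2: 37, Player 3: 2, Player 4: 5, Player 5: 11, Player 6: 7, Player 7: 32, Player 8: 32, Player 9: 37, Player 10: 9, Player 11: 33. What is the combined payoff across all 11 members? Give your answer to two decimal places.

Total contributed: 27 + 37 + 2 + 5 + 11 + 7 + 32 + 32 + 37 + 9 + 33 = 232; total kept: 11 × 52 − 232 = 340.
The guild treasury pays out 6.6 × 232 = 1531.20 in aggregate.
Group total = 340 + 1531.20 = 1871.20.

1871.20 gold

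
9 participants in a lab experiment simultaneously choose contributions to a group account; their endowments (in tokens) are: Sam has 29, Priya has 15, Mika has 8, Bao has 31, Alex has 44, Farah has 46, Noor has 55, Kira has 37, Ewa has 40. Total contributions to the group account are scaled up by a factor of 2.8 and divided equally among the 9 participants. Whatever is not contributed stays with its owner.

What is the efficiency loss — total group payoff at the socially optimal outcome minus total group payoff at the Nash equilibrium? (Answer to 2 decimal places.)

549.00 tokens

The private return per contributed unit is 2.8/9 = 0.3111 < 1 for every player regardless of endowment, so the Nash equilibrium is zero contribution and the group total is Σ E_j = 29 + 15 + 8 + 31 + 44 + 46 + 55 + 37 + 40 = 305.
Each contributed unit returns 2.800 to the group, so the social optimum is full contribution by everyone: group total = 2.800 × 305 = 854.00.
Efficiency loss = (2.800 − 1) × 305 = 549.00.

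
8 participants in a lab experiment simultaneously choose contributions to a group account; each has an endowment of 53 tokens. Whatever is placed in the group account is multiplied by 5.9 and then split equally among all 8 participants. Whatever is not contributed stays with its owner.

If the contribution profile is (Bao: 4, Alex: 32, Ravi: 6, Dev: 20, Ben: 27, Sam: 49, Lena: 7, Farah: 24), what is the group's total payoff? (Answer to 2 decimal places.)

1252.10 tokens

Total contributed: 4 + 32 + 6 + 20 + 27 + 49 + 7 + 24 = 169; total kept: 8 × 53 − 169 = 255.
The group account pays out 5.9 × 169 = 997.10 in aggregate.
Group total = 255 + 997.10 = 1252.10.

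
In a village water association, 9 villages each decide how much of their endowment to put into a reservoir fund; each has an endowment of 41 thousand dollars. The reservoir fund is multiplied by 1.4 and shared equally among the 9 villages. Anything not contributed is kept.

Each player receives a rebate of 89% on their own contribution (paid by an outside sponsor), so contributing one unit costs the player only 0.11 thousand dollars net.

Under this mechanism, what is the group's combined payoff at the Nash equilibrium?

Under the mechanism each unit contributed yields (1.4/9) / 0.11 = 1.4141 back to its contributor per unit of net cost, which exceeds 1, making full contribution the dominant choice for everyone.
At the Nash equilibrium everyone contributes 41. Group total payoff = 9 × (41 × 0.89 + 1.4 × 41) = 845.01.

845.01 thousand dollars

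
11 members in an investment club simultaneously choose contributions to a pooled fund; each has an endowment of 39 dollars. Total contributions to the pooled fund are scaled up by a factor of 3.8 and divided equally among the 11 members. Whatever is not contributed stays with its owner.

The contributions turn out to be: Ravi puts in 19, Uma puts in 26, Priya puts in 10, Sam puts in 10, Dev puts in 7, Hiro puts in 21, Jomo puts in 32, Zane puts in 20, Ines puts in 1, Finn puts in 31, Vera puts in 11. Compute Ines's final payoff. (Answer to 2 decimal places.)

102.95 dollars

Total contributed: 19 + 26 + 10 + 10 + 7 + 21 + 32 + 20 + 1 + 31 + 11 = 188.
Each receives 3.8 × 188 / 11 = 64.95 from the pooled fund.
Ines keeps 39 − 1 = 38, so Ines's payoff is 38 + 64.95 = 102.95.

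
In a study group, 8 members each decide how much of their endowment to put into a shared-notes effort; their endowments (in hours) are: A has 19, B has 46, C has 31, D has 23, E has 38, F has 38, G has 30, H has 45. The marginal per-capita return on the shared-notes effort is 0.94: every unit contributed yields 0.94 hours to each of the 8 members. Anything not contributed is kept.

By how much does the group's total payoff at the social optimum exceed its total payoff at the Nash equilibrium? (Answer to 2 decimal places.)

1760.40 hours

The private return per contributed unit is 0.94 < 1 for everyone, so the Nash equilibrium is zero contribution and the group total is Σ E_j = 19 + 46 + 31 + 23 + 38 + 38 + 30 + 45 = 270.
Each contributed unit returns 7.520 to the group, so the social optimum is full contribution by everyone: group total = 7.520 × 270 = 2030.40.
Efficiency loss = (7.520 − 1) × 270 = 1760.40.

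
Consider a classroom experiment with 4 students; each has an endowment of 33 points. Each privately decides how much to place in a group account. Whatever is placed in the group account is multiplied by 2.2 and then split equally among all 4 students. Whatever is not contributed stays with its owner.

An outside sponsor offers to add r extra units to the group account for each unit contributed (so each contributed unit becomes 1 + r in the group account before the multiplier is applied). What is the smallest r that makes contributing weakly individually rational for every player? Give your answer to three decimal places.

0.818

With matching at rate r, one contributed unit becomes (1 + r) in the group account and returns 2.2 × (1 + r) / 4 to the contributor.
Setting this equal to 1: 1 + r = 4/2.2 = 1.8182.
So the minimum matching rate is r = 1.8182 − 1 = 0.818.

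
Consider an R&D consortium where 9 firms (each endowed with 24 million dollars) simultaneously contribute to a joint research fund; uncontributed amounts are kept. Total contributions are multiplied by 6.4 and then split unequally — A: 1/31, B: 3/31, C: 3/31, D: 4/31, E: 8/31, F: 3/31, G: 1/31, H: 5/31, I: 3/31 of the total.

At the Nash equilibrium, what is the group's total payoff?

For player j, contributing a unit is worthwhile iff 6.4 × (j's share) ≥ 1, i.e. iff j's share is at least 0.1563.
E and H clear that bar, contributing 24 each; the remaining 7 contribute 0. Total contributed: 48.
The joint research fund pays out 6.4 × 48 = 307.20 in total (split across the unequal shares, but the aggregate is all that matters for the group sum).
The 7 free-riders keep 24 each, adding 168. Group total = 168 + 307.20 = 475.20.

475.20 million dollars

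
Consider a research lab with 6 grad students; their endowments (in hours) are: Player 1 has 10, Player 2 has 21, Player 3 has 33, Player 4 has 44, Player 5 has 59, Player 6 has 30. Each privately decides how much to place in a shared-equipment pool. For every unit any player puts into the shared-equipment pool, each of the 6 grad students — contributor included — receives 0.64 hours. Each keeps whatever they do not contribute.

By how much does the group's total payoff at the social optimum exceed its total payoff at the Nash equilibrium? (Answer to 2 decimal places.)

559.48 hours

The private return per contributed unit is 0.64 < 1 for everyone, so the Nash equilibrium is zero contribution and the group total is Σ E_j = 10 + 21 + 33 + 44 + 59 + 30 = 197.
Each contributed unit returns 3.840 to the group, so the social optimum is full contribution by everyone: group total = 3.840 × 197 = 756.48.
Efficiency loss = (3.840 − 1) × 197 = 559.48.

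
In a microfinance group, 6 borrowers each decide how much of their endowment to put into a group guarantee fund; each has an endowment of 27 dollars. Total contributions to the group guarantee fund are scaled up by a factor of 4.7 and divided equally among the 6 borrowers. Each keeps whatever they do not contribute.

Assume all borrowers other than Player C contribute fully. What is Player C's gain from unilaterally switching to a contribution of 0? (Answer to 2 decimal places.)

5.85 dollars

Switching from a contribution of 27 to 0 lets Player C keep an extra 27 dollars, but lowers the group guarantee fund by 27, which costs Player C their own share of that drop: 4.7/6 × 27 = 21.15.
Net gain = 27 − 21.15 = 5.85. The private return per contributed unit (0.7833) is below 1, so free-riding is indeed the best response regardless of what the others do.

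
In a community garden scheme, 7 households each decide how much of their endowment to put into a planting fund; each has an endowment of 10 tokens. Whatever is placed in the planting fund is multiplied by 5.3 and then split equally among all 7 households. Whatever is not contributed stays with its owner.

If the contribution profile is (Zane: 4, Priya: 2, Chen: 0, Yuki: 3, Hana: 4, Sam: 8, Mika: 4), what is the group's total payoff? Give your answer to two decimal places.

177.50 tokens

Total contributed: 4 + 2 + 0 + 3 + 4 + 8 + 4 = 25; total kept: 7 × 10 − 25 = 45.
The planting fund pays out 5.3 × 25 = 132.50 in aggregate.
Group total = 45 + 132.50 = 177.50.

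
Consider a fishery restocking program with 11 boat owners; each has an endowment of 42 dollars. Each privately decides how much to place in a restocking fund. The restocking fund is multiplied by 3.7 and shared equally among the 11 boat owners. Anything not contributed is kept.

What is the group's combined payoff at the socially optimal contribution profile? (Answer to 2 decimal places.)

Each contributed unit returns 3.700 to the group as a whole (0.3364 to each of 11 players), which exceeds 1, so the social optimum is full contribution: group total = 3.700 × 462 = 1709.40.

1709.40 dollars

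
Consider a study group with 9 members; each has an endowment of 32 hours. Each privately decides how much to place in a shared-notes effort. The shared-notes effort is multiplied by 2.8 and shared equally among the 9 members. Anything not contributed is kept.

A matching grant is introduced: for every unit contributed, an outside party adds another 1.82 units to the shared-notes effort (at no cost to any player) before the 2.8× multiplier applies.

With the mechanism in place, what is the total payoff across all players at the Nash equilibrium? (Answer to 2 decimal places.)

With the mechanism, a contributed unit returns 2.8 × 2.82 / 9 = 0.8773 per unit of net cost — still below 1 — so contributing 0 remains dominant for every player.
Everyone keeps their endowment and the group total is 9 × 32 = 288.

288.00 hours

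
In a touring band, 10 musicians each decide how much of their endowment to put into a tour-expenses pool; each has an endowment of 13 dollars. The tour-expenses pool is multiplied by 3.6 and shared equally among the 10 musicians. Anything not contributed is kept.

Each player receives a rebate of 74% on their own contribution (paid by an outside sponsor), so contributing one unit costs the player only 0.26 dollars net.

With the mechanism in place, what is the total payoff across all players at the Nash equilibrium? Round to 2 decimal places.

564.20 dollars

The effective private return per unit is now (3.6/10) / 0.26 = 1.3846 > 1, so every player's dominant strategy flips to full contribution.
So the Nash equilibrium is full contribution by all 10; the group earns 10 × (13 × 0.74 + 3.6 × 13) = 564.20.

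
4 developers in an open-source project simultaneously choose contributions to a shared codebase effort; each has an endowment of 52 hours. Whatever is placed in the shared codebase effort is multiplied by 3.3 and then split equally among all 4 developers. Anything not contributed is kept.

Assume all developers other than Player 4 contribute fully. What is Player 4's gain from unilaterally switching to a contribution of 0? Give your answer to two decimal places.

9.10 hours

Switching from a contribution of 52 to 0 lets Player 4 keep an extra 52 hours, but lowers the shared codebase effort by 52, which costs Player 4 their own share of that drop: 3.3/4 × 52 = 42.90.
Net gain = 52 − 42.90 = 9.10. The private return per contributed unit (0.8250) is below 1, so free-riding is indeed the best response regardless of what the others do.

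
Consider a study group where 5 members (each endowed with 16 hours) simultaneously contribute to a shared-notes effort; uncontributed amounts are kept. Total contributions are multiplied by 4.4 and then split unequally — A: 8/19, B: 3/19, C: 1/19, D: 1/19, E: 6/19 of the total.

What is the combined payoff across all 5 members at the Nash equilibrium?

For player j, contributing a unit is worthwhile iff 4.4 × (j's share) ≥ 1, i.e. iff j's share is at least 0.2273.
A and E are above the threshold, contributing 16 each; the remaining 3 contribute 0. Total contributed: 32.
The shared-notes effort pays out 4.4 × 32 = 140.80 in total (split across the unequal shares, but the aggregate is all that matters for the group sum).
The 3 free-riders keep 16 each, adding 48. Group total = 48 + 140.80 = 188.80.

188.80 hours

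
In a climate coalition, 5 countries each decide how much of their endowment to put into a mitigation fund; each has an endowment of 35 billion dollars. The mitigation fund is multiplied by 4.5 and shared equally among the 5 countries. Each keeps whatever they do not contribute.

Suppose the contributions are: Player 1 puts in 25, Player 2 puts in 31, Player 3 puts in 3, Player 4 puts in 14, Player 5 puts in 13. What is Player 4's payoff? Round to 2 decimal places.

Total contributed: 25 + 31 + 3 + 14 + 13 = 86.
Each receives 4.5 × 86 / 5 = 77.40 from the mitigation fund.
Player 4 keeps 35 − 14 = 21, so Player 4's payoff is 21 + 77.40 = 98.40.

98.40 billion dollars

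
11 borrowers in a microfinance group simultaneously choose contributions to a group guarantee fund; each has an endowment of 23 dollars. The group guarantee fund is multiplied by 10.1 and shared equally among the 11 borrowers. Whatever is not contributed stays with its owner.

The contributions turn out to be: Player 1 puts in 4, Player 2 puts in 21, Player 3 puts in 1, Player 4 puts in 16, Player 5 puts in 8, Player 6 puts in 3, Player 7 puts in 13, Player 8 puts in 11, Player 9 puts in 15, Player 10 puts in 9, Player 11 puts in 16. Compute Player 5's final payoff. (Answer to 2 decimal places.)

122.43 dollars

Total contributed: 4 + 21 + 1 + 16 + 8 + 3 + 13 + 11 + 15 + 9 + 16 = 117.
Each receives 10.1 × 117 / 11 = 107.43 from the group guarantee fund.
Player 5 keeps 23 − 8 = 15, so Player 5's payoff is 15 + 107.43 = 122.43.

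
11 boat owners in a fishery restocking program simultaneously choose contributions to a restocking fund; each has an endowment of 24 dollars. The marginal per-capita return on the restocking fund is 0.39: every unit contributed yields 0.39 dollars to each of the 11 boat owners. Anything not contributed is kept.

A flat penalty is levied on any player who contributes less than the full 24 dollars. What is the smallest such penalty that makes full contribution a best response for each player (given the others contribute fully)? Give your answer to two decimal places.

14.64 dollars

Given the others contribute fully, the best deviation is to contribute 0 (any partial contribution still incurs the fine and gives up units whose private return 0.39 is below 1).
Deviating from 24 to 0 saves 24 dollars but forfeits the deviator's share of the drop in the restocking fund: 0.39 × 24 = 9.36.
So the deviation gain is 24 − 9.36 = 14.64, and the fine must be at least 14.64 dollars to wipe it out.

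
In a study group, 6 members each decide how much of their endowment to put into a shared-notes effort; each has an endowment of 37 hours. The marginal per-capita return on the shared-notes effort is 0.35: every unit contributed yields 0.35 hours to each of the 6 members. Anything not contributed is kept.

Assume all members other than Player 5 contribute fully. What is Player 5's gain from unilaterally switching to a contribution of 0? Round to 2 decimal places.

24.05 hours

Switching from a contribution of 37 to 0 lets Player 5 keep an extra 37 hours, but lowers the shared-notes effort by 37, which costs Player 5 their own share of that drop: 0.35 × 37 = 12.95.
Net gain = 37 − 12.95 = 24.05. The private return per contributed unit (0.35) is below 1, so free-riding is indeed the best response regardless of what the others do.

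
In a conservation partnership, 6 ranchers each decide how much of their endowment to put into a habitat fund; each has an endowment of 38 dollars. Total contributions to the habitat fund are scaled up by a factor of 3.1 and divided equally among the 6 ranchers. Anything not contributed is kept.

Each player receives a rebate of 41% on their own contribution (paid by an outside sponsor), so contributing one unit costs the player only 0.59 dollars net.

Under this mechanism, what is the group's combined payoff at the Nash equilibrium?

228.00 dollars

The effective private return is (3.1/6) / 0.59 = 0.8757, which is still under 1, so the mechanism doesn't change anyone's dominant strategy: zero contribution.
At the Nash equilibrium no one contributes; group total payoff = 6 × 38 = 228.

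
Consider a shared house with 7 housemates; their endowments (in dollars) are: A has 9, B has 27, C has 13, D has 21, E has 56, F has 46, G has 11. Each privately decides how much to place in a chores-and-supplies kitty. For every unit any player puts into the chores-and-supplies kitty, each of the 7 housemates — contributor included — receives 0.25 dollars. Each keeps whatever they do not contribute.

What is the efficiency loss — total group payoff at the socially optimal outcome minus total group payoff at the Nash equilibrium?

137.25 dollars

The private return per contributed unit is 0.25 < 1 for everyone, so the Nash equilibrium is zero contribution and the group total is Σ E_j = 9 + 27 + 13 + 21 + 56 + 46 + 11 = 183.
Each contributed unit returns 1.750 to the group, so the social optimum is full contribution by everyone: group total = 1.750 × 183 = 320.25.
Efficiency loss = (1.750 − 1) × 183 = 137.25.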